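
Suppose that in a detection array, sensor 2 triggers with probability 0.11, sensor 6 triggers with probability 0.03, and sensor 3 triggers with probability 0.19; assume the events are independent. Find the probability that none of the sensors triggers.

Independence gives P(none) = ∏(1 − pᵢ).
P(none) = (1 − 0.11) × (1 − 0.03) × (1 − 0.19) = 0.89 × 0.97 × 0.81 = 0.699273

0.699273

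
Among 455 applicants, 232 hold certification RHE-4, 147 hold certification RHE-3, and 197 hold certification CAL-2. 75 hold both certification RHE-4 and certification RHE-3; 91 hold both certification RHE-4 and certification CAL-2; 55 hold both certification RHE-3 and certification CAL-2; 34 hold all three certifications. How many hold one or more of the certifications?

|union| = 232 + 147 + 197 − 75 − 91 − 55 + 34 = 389

389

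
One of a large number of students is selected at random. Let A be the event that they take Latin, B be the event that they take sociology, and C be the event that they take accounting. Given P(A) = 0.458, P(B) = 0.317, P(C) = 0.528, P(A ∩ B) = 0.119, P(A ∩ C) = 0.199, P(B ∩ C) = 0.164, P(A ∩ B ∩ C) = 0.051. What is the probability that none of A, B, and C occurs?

P(A ∪ B ∪ C) = 0.458 + 0.317 + 0.528 − 0.119 − 0.199 − 0.164 + 0.051 = 0.872
P(none) = 1 − 0.872 = 0.128

0.128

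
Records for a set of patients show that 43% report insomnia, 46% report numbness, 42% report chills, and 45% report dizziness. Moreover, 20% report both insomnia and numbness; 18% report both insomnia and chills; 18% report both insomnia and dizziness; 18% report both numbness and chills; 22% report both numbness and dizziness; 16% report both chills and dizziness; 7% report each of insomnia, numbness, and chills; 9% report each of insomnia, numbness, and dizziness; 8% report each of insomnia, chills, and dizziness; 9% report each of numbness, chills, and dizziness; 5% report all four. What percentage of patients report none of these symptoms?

8%

By inclusion–exclusion:
P(≥1) = 43 + 46 + 42 + 45 − 20 − 18 − 18 − 18 − 22 − 16 + 7 + 9 + 8 + 9 − 5 = 92%
P(none) = 100% − 92% = 8%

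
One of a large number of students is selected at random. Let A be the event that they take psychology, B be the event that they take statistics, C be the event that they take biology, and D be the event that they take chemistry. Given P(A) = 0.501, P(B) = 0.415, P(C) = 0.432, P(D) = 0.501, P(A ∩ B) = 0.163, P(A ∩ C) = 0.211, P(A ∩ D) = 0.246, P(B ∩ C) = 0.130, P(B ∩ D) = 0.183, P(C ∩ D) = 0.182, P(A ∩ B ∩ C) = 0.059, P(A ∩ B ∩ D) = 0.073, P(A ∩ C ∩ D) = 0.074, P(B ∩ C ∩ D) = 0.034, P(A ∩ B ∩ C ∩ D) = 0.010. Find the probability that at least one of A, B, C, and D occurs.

By inclusion–exclusion:
P(A ∪ B ∪ C ∪ D) = 0.501 + 0.415 + 0.432 + 0.501 − 0.163 − 0.211 − 0.246 − 0.130 − 0.183 − 0.182 + 0.059 + 0.073 + 0.074 + 0.034 − 0.010 = 0.964

0.964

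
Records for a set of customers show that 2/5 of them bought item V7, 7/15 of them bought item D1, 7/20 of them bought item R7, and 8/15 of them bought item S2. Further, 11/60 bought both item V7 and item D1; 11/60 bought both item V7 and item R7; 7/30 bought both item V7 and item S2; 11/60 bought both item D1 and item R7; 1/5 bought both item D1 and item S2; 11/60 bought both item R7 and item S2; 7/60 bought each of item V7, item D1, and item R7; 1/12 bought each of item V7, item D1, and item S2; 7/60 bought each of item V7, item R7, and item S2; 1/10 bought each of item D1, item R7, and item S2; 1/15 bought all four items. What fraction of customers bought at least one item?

14/15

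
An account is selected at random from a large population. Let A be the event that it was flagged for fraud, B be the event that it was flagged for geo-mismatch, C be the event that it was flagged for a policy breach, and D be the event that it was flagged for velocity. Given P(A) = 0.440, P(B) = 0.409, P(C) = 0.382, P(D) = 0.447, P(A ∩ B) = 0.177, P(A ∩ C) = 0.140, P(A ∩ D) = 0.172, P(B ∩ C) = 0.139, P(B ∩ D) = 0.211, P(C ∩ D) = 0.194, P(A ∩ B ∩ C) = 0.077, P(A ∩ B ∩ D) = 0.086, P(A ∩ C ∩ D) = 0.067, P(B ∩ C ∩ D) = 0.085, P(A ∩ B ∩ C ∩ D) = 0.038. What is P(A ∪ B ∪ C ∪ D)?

0.922

P(A ∪ B ∪ C ∪ D) = 0.440 + 0.409 + 0.382 + 0.447 − 0.177 − 0.140 − 0.172 − 0.139 − 0.211 − 0.194 + 0.077 + 0.086 + 0.067 + 0.085 − 0.038 = 0.922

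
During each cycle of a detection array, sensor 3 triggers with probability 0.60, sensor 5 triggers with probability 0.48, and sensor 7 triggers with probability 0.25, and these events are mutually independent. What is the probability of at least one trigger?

0.844

P(none) = (1 − 0.60) × (1 − 0.48) × (1 − 0.25) = 0.40 × 0.52 × 0.75 = 0.156
P(at least one) = 1 − 0.156 = 0.844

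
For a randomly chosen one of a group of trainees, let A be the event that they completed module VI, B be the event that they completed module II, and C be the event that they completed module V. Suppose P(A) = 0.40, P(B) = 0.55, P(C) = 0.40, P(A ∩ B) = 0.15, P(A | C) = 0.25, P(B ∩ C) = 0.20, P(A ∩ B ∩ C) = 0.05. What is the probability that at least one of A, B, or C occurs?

P(A ∩ C) = P(C)·P(A|C) = 0.40 × 0.25 = 0.10
P(A ∪ B ∪ C) = 0.40 + 0.55 + 0.40 − 0.15 − 0.10 − 0.20 + 0.05 = 0.95

0.95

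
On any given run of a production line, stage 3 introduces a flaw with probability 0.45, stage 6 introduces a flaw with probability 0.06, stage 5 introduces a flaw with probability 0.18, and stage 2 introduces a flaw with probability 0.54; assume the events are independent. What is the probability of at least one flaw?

Independence gives P(none) = ∏(1 − pᵢ).
P(none) = (1 − 0.45) × (1 − 0.06) × (1 − 0.18) × (1 − 0.54) = 0.55 × 0.94 × 0.82 × 0.46 = 0.1950124
P(at least one) = 1 − 0.1950124 = 0.8049876

0.8049876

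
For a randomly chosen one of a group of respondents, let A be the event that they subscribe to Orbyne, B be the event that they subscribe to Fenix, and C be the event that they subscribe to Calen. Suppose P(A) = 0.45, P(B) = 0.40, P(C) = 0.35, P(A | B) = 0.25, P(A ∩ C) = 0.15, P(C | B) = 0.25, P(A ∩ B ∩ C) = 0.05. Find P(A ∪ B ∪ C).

0.90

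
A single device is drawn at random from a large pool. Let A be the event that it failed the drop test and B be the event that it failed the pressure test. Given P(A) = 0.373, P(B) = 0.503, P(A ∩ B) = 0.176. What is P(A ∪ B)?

Inclusion–exclusion gives
P(A ∪ B) = 0.373 + 0.503 − 0.176 = 0.700

0.700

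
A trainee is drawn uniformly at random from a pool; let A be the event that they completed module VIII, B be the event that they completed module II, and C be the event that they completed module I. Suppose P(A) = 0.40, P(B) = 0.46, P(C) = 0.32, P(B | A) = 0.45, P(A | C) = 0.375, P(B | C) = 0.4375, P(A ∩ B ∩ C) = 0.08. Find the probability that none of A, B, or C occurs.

0.18

P(A ∩ B) = P(A)·P(B|A) = 0.40 × 0.45 = 0.18
P(A ∩ C) = P(C)·P(A|C) = 0.32 × 0.375 = 0.12
P(B ∩ C) = P(C)·P(B|C) = 0.32 × 0.4375 = 0.14
Using inclusion–exclusion:
P(A ∪ B ∪ C) = 0.40 + 0.46 + 0.32 − 0.18 − 0.12 − 0.14 + 0.08 = 0.82
P(none) = 1 − 0.82 = 0.18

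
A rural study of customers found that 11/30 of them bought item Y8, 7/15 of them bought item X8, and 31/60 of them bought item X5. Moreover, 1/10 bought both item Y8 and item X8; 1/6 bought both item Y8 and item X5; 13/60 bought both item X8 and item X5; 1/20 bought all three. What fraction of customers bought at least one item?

11/12

Inclusion–exclusion gives
P(≥1) = 11/30 + 7/15 + 31/60 − 1/10 − 1/6 − 13/60 + 1/20 = 11/12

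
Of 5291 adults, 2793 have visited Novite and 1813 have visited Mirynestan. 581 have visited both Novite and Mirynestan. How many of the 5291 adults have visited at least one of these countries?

|union| = 2793 + 1813 − 581 = 4025

4025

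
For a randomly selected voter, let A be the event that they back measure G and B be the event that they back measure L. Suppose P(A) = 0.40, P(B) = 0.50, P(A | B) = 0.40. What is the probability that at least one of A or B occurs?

0.70

P(A ∩ B) = P(B)·P(A|B) = 0.50 × 0.40 = 0.20
P(A ∪ B) = 0.40 + 0.50 − 0.20 = 0.70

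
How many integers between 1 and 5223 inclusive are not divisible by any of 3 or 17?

3277

Apply inclusion-exclusion:
floor(5223/3) + floor(5223/17) − floor(5223/51) = 1741 + 307 − 102 = 1946
5223 − 1946 = 3277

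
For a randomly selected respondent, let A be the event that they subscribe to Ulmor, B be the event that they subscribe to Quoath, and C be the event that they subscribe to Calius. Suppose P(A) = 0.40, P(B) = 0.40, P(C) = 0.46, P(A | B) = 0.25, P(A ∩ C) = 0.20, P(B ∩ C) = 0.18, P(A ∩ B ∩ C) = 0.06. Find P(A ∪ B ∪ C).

P(A ∩ B) = P(B)·P(A|B) = 0.40 × 0.25 = 0.10
By inclusion–exclusion:
P(A ∪ B ∪ C) = 0.40 + 0.40 + 0.46 − 0.10 − 0.20 − 0.18 + 0.06 = 0.84

0.84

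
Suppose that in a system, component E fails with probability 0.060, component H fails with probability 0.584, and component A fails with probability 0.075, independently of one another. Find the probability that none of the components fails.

0.361712

P(none) = (1 − 0.060) × (1 − 0.584) × (1 − 0.075) = 0.940 × 0.416 × 0.925 = 0.361712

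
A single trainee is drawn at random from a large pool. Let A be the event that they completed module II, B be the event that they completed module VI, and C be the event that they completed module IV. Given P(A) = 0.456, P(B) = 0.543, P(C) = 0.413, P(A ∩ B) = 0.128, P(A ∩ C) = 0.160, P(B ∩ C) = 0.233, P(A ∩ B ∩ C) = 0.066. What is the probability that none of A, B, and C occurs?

By inclusion-exclusion,
P(A ∪ B ∪ C) = 0.456 + 0.543 + 0.413 − 0.128 − 0.160 − 0.233 + 0.066 = 0.957
P(none) = 1 − 0.957 = 0.043

0.043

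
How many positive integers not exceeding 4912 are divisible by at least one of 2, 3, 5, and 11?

2456 + 1637 + 982 + 446 − 818 − 491 − 223 − 327 − 148 − 89 + 163 + 74 + 44 + 29 − 14 = 3721

3721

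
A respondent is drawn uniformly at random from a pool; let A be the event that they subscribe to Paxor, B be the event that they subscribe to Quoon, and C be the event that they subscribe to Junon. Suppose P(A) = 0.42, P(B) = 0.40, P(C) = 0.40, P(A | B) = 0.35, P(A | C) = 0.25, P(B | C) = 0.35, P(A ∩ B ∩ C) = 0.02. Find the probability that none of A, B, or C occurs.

P(A ∩ B) = P(B)·P(A|B) = 0.40 × 0.35 = 0.14
P(A ∩ C) = P(C)·P(A|C) = 0.40 × 0.25 = 0.10
P(B ∩ C) = P(C)·P(B|C) = 0.40 × 0.35 = 0.14
By inclusion-exclusion,
P(A ∪ B ∪ C) = 0.42 + 0.40 + 0.40 − 0.14 − 0.10 − 0.14 + 0.02 = 0.86
P(none) = 1 − 0.86 = 0.14

0.14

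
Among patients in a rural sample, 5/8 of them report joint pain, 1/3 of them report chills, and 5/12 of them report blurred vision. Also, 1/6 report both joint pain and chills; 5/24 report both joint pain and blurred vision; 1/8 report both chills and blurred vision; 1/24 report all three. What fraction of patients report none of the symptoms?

1/12

Inclusion–exclusion gives
P(union) = 5/8 + 1/3 + 5/12 − 1/6 − 5/24 − 1/8 + 1/24 = 11/12
P(none) = 1 − 11/12 = 1/12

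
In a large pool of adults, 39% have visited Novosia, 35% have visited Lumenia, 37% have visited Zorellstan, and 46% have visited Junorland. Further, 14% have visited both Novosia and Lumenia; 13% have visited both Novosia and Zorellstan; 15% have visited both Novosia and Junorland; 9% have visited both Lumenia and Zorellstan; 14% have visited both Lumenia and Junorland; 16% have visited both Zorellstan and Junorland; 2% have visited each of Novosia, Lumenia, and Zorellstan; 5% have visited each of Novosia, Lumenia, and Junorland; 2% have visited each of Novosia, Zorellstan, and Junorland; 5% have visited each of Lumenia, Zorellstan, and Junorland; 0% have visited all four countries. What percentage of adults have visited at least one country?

Using inclusion–exclusion:
P(union) = 39 + 35 + 37 + 46 − 14 − 13 − 15 − 9 − 14 − 16 + 2 + 5 + 2 + 5 − 0 = 90%

90%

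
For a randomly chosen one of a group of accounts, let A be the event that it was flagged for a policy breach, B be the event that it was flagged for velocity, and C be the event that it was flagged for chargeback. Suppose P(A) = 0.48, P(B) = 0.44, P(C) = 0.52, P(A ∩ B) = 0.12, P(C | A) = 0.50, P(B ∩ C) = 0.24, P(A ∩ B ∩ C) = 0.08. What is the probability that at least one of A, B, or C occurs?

0.92

P(A ∩ C) = P(A)·P(C|A) = 0.48 × 0.50 = 0.24
P(A ∪ B ∪ C) = 0.48 + 0.44 + 0.52 − 0.12 − 0.24 − 0.24 + 0.08 = 0.92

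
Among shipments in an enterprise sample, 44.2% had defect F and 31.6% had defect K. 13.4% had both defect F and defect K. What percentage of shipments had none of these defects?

37.6%

Using inclusion–exclusion:
P(at least one) = 44.2 + 31.6 − 13.4 = 62.4%
P(none) = 100% − 62.4% = 37.6%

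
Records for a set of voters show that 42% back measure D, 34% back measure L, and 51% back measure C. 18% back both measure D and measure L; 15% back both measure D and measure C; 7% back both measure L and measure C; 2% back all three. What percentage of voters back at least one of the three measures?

89%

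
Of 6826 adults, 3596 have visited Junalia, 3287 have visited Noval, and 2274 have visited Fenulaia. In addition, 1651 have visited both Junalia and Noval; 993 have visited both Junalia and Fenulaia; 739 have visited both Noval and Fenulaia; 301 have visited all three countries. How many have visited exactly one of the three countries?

3294

Using the inclusion–exclusion count for exactly one event:
N(exactly one) = 3596 + 3287 + 2274 − 2·1651 − 2·993 − 2·739 + 3·301 = 3294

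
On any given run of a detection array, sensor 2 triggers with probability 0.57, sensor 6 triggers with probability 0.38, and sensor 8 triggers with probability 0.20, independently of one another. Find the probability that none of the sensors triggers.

Independence gives P(none) = ∏(1 − pᵢ).
P(none) = (1 − 0.57) × (1 − 0.38) × (1 − 0.20) = 0.43 × 0.62 × 0.80 = 0.21328

0.21328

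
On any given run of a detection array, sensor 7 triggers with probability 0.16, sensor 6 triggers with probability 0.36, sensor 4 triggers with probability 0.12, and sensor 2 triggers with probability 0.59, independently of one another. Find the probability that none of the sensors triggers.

0.19396608

Independence gives P(none) = ∏(1 − pᵢ).
P(none) = (1 − 0.16) × (1 − 0.36) × (1 − 0.12) × (1 − 0.59) = 0.84 × 0.64 × 0.88 × 0.41 = 0.19396608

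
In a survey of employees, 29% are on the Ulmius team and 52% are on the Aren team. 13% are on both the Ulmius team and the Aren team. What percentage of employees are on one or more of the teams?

68%

Inclusion–exclusion gives
P(at least one) = 29 + 52 − 13 = 68%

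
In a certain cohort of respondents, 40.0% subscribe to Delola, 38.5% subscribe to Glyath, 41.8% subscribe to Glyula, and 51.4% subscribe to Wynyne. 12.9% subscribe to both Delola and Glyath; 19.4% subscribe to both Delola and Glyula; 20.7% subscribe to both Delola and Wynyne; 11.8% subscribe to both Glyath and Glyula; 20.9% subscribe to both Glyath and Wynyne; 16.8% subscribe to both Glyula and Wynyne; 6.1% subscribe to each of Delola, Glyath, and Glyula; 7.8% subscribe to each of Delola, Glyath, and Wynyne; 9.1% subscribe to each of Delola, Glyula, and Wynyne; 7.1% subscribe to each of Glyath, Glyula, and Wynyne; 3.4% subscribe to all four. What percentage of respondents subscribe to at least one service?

P(at least one) = 40.0 + 38.5 + 41.8 + 51.4 − 12.9 − 19.4 − 20.7 − 11.8 − 20.9 − 16.8 + 6.1 + 7.8 + 9.1 + 7.1 − 3.4 = 95.9%

95.9%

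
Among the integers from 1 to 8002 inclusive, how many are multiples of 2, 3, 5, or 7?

6173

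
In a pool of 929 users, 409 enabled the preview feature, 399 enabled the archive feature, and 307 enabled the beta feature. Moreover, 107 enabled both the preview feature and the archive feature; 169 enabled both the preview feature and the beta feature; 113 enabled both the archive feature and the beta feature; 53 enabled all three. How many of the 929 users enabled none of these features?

Apply inclusion-exclusion:
|at least one| = 409 + 399 + 307 − 107 − 169 − 113 + 53 = 779
None: 929 − 779 = 150

150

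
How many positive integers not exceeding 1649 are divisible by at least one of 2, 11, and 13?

956

floor(1649/2) + floor(1649/11) + floor(1649/13) − floor(1649/22) − floor(1649/26) − floor(1649/143) + floor(1649/286) = 824 + 149 + 126 − 74 − 63 − 11 + 5 = 956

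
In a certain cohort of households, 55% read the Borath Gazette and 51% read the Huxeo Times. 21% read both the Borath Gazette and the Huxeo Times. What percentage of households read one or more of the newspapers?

By inclusion-exclusion,
P(≥1) = 55 + 51 − 21 = 85%

85%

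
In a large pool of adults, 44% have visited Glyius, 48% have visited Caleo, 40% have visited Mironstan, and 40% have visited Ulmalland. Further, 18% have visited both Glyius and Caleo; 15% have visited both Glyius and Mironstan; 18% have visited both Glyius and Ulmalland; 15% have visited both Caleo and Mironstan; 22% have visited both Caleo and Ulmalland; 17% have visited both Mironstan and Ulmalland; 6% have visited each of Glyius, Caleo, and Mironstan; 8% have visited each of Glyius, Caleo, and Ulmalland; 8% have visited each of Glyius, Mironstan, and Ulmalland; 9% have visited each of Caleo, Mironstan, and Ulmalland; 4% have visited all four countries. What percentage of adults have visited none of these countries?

By inclusion–exclusion:
P(≥1) = 44 + 48 + 40 + 40 − 18 − 15 − 18 − 15 − 22 − 17 + 6 + 8 + 8 + 9 − 4 = 94%
P(none) = 100% − 94% = 6%

6%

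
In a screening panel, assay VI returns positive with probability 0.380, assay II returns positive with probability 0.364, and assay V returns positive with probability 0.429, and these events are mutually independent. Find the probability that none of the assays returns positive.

0.22515672

P(none) = (1 − 0.380) × (1 − 0.364) × (1 − 0.429) = 0.620 × 0.636 × 0.571 = 0.22515672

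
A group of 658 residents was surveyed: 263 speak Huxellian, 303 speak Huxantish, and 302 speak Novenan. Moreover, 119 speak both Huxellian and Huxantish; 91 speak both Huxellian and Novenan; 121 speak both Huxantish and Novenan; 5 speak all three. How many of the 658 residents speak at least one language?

542

Inclusion–exclusion gives
N(≥1) = 263 + 303 + 302 − 119 − 91 − 121 + 5 = 542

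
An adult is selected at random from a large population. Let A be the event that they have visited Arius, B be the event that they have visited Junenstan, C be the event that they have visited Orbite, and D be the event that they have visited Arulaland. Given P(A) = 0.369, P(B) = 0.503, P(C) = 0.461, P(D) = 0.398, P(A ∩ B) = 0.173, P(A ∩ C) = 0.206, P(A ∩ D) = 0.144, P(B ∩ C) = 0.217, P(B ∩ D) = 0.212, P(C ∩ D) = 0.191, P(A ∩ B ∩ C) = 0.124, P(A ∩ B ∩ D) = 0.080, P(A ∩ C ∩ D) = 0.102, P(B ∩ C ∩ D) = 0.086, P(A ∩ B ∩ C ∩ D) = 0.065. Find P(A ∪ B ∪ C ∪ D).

P(A ∪ B ∪ C ∪ D) = 0.369 + 0.503 + 0.461 + 0.398 − 0.173 − 0.206 − 0.144 − 0.217 − 0.212 − 0.191 + 0.124 + 0.080 + 0.102 + 0.086 − 0.065 = 0.915

0.915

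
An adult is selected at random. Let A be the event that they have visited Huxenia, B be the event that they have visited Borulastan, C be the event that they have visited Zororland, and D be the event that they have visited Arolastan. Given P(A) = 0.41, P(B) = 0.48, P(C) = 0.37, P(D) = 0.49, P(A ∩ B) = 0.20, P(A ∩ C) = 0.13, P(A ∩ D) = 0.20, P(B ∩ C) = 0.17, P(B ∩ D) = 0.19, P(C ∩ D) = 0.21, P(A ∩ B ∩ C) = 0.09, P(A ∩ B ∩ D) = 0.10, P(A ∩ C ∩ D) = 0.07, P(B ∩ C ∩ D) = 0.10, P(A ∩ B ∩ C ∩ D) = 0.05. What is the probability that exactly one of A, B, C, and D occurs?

0.43

Using the inclusion–exclusion count for exactly one event:
P(exactly one) = 0.41 + 0.48 + 0.37 + 0.49 − 2·0.20 − 2·0.13 − 2·0.20 − 2·0.17 − 2·0.19 − 2·0.21 + 3·0.09 + 3·0.10 + 3·0.07 + 3·0.10 − 4·0.05 = 0.43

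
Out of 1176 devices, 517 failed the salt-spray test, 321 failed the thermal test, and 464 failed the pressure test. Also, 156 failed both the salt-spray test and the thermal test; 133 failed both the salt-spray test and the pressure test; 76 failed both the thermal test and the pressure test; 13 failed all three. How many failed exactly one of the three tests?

611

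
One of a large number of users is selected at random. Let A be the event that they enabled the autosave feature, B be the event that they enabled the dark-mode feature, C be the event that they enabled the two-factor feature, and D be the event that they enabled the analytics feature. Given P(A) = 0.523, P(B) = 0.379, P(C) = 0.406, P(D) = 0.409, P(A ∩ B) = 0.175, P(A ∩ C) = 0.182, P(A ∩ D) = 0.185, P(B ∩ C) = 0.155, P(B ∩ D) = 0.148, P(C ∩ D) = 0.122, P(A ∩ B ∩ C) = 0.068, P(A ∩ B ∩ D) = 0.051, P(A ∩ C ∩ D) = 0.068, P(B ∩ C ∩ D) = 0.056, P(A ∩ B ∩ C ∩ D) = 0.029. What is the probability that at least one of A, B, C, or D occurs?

P(A ∪ B ∪ C ∪ D) = 0.523 + 0.379 + 0.406 + 0.409 − 0.175 − 0.182 − 0.185 − 0.155 − 0.148 − 0.122 + 0.068 + 0.051 + 0.068 + 0.056 − 0.029 = 0.964

0.964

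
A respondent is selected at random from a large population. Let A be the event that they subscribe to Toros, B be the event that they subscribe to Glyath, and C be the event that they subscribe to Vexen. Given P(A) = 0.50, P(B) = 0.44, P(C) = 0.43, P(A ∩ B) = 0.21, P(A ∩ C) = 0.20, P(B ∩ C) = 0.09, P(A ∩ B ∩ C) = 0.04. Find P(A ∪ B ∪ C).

0.91

P(A ∪ B ∪ C) = 0.50 + 0.44 + 0.43 − 0.21 − 0.20 − 0.09 + 0.04 = 0.91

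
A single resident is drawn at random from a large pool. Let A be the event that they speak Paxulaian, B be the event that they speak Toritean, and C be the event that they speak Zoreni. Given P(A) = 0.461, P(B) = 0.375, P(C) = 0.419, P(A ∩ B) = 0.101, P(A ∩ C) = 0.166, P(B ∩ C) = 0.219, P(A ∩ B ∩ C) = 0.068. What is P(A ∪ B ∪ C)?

0.837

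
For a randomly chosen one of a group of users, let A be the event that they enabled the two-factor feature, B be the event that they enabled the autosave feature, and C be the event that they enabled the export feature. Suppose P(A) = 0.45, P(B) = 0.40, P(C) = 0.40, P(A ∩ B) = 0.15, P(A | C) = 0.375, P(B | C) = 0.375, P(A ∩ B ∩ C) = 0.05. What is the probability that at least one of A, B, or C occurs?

P(A ∩ C) = P(C)·P(A|C) = 0.40 × 0.375 = 0.15
P(B ∩ C) = P(C)·P(B|C) = 0.40 × 0.375 = 0.15
P(A ∪ B ∪ C) = 0.45 + 0.40 + 0.40 − 0.15 − 0.15 − 0.15 + 0.05 = 0.85

0.85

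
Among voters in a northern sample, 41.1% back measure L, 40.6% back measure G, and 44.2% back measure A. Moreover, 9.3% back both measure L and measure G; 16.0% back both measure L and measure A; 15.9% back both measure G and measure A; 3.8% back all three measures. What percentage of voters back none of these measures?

11.5%

P(≥1) = 41.1 + 40.6 + 44.2 − 9.3 − 16.0 − 15.9 + 3.8 = 88.5%
P(none) = 100% − 88.5% = 11.5%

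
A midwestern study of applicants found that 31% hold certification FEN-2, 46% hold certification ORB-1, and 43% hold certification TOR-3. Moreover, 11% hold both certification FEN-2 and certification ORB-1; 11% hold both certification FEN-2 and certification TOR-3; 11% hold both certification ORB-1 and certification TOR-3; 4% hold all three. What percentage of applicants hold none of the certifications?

By inclusion–exclusion:
P(≥1) = 31 + 46 + 43 − 11 − 11 − 11 + 4 = 91%
P(none) = 100% − 91% = 9%

9%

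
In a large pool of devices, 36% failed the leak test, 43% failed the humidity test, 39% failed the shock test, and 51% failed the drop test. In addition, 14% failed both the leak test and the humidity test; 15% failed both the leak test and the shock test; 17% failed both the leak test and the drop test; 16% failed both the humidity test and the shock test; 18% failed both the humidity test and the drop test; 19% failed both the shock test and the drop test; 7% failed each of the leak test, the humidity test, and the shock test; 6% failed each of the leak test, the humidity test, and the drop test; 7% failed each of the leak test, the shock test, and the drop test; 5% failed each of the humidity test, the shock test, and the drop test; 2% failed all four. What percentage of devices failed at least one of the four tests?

93%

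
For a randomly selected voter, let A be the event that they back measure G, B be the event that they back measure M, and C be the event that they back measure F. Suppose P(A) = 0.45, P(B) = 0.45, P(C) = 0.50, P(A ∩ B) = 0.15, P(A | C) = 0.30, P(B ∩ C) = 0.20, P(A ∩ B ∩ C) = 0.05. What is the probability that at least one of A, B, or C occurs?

P(A ∩ C) = P(C)·P(A|C) = 0.50 × 0.30 = 0.15
By inclusion-exclusion,
P(A ∪ B ∪ C) = 0.45 + 0.45 + 0.50 − 0.15 − 0.15 − 0.20 + 0.05 = 0.95

0.95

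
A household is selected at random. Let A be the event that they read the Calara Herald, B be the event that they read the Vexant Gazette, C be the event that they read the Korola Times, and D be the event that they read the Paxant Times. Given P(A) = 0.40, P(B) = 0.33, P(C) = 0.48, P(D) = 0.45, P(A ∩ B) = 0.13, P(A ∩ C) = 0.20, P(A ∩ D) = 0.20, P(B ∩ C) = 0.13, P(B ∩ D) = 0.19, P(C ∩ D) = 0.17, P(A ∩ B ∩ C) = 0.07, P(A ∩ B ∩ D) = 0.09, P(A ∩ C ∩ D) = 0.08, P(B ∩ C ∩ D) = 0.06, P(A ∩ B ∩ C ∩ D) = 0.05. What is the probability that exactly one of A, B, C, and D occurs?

By inclusion–exclusion (exactly-one form):
P(exactly one) = 0.40 + 0.33 + 0.48 + 0.45 − 2·0.13 − 2·0.20 − 2·0.20 − 2·0.13 − 2·0.19 − 2·0.17 + 3·0.07 + 3·0.09 + 3·0.08 + 3·0.06 − 4·0.05 = 0.32

0.32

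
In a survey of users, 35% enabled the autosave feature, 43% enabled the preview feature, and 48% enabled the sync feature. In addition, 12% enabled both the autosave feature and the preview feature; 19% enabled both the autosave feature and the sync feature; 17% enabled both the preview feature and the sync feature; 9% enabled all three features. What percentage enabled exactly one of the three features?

57%

P(exactly one) = 35 + 43 + 48 − 2·12 − 2·19 − 2·17 + 3·9 = 57%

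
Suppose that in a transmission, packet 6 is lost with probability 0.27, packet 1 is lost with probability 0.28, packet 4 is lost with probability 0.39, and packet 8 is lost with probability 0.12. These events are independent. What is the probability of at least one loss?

0.71785792

P(none) = (1 − 0.27) × (1 − 0.28) × (1 − 0.39) × (1 − 0.12) = 0.73 × 0.72 × 0.61 × 0.88 = 0.28214208
P(at least one) = 1 − 0.28214208 = 0.71785792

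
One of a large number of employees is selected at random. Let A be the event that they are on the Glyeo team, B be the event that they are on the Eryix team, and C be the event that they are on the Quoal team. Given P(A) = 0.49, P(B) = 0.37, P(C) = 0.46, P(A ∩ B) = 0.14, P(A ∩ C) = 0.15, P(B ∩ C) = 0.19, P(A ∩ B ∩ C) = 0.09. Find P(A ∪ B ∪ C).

0.93

Inclusion–exclusion gives
P(A ∪ B ∪ C) = 0.49 + 0.37 + 0.46 − 0.14 − 0.15 − 0.19 + 0.09 = 0.93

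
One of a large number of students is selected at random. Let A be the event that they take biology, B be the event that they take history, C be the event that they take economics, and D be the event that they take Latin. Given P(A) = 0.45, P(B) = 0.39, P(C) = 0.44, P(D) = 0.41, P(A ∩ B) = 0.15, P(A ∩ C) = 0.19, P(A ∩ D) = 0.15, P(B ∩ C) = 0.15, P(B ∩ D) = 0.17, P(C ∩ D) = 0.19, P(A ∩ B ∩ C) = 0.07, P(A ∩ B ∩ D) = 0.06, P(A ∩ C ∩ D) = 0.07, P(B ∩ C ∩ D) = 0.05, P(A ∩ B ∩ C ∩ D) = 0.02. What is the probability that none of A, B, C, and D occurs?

By inclusion–exclusion:
P(A ∪ B ∪ C ∪ D) = 0.45 + 0.39 + 0.44 + 0.41 − 0.15 − 0.19 − 0.15 − 0.15 − 0.17 − 0.19 + 0.07 + 0.06 + 0.07 + 0.05 − 0.02 = 0.92
P(none) = 1 − 0.92 = 0.08

0.08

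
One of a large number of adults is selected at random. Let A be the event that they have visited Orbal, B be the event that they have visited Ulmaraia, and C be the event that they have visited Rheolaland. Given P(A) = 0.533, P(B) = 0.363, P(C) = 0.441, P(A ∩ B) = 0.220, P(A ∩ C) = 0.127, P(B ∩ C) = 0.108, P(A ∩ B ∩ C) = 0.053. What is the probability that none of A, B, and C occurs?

0.065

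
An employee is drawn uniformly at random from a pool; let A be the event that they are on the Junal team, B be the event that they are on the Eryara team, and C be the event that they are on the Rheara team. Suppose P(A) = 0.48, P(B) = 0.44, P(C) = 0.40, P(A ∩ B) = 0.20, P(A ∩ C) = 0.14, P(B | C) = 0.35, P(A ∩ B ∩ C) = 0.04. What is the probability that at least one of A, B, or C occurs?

P(B ∩ C) = P(C)·P(B|C) = 0.40 × 0.35 = 0.14
P(A ∪ B ∪ C) = 0.48 + 0.44 + 0.40 − 0.20 − 0.14 − 0.14 + 0.04 = 0.88

0.88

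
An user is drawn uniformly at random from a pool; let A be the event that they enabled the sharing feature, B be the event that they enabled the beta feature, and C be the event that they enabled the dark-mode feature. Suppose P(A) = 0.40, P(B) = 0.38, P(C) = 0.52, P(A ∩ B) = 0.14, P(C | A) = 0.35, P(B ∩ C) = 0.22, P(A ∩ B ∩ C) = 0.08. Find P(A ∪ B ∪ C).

0.88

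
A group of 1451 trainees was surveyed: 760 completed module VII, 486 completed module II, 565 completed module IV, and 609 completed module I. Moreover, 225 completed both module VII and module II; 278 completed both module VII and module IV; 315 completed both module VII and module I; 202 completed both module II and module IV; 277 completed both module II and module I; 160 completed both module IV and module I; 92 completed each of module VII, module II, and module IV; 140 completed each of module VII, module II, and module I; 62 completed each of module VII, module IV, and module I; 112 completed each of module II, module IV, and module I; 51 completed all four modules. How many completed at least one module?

1318

|at least one| = 760 + 486 + 565 + 609 − 225 − 278 − 315 − 202 − 277 − 160 + 92 + 140 + 62 + 112 − 51 = 1318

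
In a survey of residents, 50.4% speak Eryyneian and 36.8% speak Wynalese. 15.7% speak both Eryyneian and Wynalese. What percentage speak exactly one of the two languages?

P(exactly one) = 50.4 + 36.8 − 2·15.7 = 55.8%

55.8%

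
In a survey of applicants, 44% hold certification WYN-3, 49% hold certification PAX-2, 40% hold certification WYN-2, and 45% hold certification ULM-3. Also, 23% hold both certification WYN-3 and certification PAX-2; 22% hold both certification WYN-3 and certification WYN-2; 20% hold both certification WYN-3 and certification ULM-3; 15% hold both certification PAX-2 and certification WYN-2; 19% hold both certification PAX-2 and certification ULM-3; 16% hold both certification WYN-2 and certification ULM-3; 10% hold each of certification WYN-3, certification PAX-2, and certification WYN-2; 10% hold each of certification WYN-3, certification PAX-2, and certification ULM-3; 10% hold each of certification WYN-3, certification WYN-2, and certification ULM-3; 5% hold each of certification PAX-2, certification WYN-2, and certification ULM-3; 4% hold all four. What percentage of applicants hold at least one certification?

By inclusion-exclusion,
P(union) = 44 + 49 + 40 + 45 − 23 − 22 − 20 − 15 − 19 − 16 + 10 + 10 + 10 + 5 − 4 = 94%

94%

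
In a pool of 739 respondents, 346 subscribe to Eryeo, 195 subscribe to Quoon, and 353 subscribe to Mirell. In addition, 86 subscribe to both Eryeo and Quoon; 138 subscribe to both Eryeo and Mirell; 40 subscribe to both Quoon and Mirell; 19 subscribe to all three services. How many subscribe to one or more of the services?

Using inclusion–exclusion:
|at least one| = 346 + 195 + 353 − 86 − 138 − 40 + 19 = 649

649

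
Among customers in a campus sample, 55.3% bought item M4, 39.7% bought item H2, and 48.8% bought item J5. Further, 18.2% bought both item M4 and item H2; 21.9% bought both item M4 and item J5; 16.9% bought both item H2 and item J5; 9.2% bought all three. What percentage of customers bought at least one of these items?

96.0%

Apply inclusion-exclusion:
P(at least one) = 55.3 + 39.7 + 48.8 − 18.2 − 21.9 − 16.9 + 9.2 = 96.0%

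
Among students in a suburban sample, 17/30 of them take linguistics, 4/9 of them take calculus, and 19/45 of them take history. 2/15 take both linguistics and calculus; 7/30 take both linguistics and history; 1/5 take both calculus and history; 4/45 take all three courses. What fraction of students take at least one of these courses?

43/45

P(at least one) = 17/30 + 4/9 + 19/45 − 2/15 − 7/30 − 1/5 + 4/45 = 43/45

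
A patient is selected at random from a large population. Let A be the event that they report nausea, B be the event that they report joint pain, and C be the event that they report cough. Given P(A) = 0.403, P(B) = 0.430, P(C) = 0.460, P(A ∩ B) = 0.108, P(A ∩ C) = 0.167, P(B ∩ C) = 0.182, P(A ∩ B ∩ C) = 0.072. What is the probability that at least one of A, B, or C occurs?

By inclusion-exclusion,
P(A ∪ B ∪ C) = 0.403 + 0.430 + 0.460 − 0.108 − 0.167 − 0.182 + 0.072 = 0.908

0.908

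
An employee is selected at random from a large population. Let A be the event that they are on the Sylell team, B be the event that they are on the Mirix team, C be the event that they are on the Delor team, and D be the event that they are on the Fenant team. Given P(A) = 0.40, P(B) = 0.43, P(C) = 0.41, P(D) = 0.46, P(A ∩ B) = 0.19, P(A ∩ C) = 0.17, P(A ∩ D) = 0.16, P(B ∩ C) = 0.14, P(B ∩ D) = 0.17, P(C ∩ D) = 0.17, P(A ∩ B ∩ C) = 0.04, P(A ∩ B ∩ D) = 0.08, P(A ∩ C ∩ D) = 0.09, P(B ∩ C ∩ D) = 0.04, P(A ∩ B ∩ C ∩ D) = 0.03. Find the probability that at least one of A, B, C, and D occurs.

0.92

P(A ∪ B ∪ C ∪ D) = 0.40 + 0.43 + 0.41 + 0.46 − 0.19 − 0.17 − 0.16 − 0.14 − 0.17 − 0.17 + 0.04 + 0.08 + 0.09 + 0.04 − 0.03 = 0.92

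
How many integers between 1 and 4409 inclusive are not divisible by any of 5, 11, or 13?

2960

Inclusion–exclusion gives
881 + 400 + 339 − 80 − 67 − 30 + 6 = 1449
4409 − 1449 = 2960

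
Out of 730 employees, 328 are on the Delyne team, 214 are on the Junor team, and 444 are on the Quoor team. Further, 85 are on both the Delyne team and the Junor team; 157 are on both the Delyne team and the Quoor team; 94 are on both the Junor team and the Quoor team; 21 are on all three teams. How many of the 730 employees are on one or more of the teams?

671

By inclusion–exclusion:
N(≥1) = 328 + 214 + 444 − 85 − 157 − 94 + 21 = 671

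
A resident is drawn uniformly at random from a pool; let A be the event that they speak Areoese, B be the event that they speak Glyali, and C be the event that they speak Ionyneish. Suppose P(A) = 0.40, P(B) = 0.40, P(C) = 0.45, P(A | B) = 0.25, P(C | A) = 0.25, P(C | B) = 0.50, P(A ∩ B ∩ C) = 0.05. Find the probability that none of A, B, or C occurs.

0.10

P(A ∩ B) = P(B)·P(A|B) = 0.40 × 0.25 = 0.10
P(A ∩ C) = P(A)·P(C|A) = 0.40 × 0.25 = 0.10
P(B ∩ C) = P(B)·P(C|B) = 0.40 × 0.50 = 0.20
Using inclusion–exclusion:
P(A ∪ B ∪ C) = 0.40 + 0.40 + 0.45 − 0.10 − 0.10 − 0.20 + 0.05 = 0.90
P(none) = 1 − 0.90 = 0.10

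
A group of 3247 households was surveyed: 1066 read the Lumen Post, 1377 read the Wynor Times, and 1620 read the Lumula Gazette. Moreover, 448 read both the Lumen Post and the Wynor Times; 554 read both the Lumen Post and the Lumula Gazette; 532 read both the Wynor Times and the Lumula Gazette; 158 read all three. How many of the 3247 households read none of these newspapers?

560

Inclusion–exclusion gives
N(≥1) = 1066 + 1377 + 1620 − 448 − 554 − 532 + 158 = 2687
None: 3247 − 2687 = 560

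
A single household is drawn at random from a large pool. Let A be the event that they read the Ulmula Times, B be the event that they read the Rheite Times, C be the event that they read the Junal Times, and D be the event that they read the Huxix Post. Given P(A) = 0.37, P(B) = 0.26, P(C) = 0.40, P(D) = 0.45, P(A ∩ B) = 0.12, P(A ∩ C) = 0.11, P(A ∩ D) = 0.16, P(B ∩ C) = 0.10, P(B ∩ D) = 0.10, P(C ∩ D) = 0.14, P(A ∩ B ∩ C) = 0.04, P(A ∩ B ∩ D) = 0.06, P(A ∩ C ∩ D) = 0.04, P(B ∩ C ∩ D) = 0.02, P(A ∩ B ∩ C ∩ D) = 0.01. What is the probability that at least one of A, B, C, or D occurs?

P(A ∪ B ∪ C ∪ D) = 0.37 + 0.26 + 0.40 + 0.45 − 0.12 − 0.11 − 0.16 − 0.10 − 0.10 − 0.14 + 0.04 + 0.06 + 0.04 + 0.02 − 0.01 = 0.90

0.90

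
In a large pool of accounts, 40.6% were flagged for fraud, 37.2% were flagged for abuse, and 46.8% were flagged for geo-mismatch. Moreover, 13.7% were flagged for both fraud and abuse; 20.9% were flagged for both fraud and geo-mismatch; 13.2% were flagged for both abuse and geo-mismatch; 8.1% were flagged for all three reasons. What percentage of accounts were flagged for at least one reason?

P(at least one) = 40.6 + 37.2 + 46.8 − 13.7 − 20.9 − 13.2 + 8.1 = 84.9%

84.9%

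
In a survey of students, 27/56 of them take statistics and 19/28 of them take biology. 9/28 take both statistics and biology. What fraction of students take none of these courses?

By inclusion–exclusion:
P(≥1) = 27/56 + 19/28 − 9/28 = 47/56
P(none) = 1 − 47/56 = 9/56

9/56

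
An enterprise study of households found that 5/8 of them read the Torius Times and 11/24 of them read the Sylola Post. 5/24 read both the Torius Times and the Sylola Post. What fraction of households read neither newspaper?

By inclusion–exclusion:
P(at least one) = 5/8 + 11/24 − 5/24 = 7/8
P(none) = 1 − 7/8 = 1/8

1/8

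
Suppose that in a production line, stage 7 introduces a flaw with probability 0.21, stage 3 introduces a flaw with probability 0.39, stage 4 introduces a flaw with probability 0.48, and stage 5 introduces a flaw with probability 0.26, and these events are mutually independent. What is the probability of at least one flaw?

Since the events are independent, P(none) is the product of the individual non-occurrence probabilities.
P(none) = (1 − 0.21) × (1 − 0.39) × (1 − 0.48) × (1 − 0.26) = 0.79 × 0.61 × 0.52 × 0.74 = 0.18543512
P(at least one) = 1 − 0.18543512 = 0.81456488

0.81456488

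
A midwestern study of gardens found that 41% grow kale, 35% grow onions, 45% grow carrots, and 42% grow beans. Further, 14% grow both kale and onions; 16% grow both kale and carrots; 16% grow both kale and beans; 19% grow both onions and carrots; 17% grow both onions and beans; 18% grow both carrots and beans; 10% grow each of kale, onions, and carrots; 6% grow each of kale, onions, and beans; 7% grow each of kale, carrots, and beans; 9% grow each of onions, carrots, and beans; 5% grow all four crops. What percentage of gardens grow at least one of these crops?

By inclusion-exclusion,
P(union) = 41 + 35 + 45 + 42 − 14 − 16 − 16 − 19 − 17 − 18 + 10 + 6 + 7 + 9 − 5 = 90%

90%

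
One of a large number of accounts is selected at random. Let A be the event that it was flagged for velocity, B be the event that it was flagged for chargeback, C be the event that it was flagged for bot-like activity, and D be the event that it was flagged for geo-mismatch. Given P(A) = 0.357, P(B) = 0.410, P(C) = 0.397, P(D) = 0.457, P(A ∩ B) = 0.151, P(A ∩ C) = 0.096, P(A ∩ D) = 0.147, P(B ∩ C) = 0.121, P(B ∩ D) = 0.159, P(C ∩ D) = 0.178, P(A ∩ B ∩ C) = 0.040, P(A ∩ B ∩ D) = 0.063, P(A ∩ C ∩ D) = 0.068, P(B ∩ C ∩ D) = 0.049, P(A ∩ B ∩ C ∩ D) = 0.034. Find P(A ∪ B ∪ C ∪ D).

0.955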